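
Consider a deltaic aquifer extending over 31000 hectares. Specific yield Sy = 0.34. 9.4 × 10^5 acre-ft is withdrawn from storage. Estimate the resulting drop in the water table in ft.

Δh ≈ 36.1 ft

A = 31000 hectares = 3.1 × 10^8 m²
ΔV = 9.4 × 10^5 acre-ft = 1.159 × 10^9 m³
Δh = ΔV / (Sy × A) = 1.159 × 10^9 m³ / (0.34 × 3.1 × 10^8 m²) = 11 m
Δh = 11 m = 36.09 ft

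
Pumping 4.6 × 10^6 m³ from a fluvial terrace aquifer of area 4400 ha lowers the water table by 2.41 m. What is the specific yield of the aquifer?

Sy ≈ 0.043

A = 4400 ha = 4.4 × 10^7 m²
Sy = ΔV / (A × Δh) = 4.6 × 10^6 m³ / (4.4 × 10^7 m² × 2.41 m) = 0.04338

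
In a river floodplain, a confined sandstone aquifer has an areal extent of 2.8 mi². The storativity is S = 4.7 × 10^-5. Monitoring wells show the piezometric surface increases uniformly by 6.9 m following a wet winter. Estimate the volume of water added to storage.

ΔV ≈ 2350 m³

A = 2.8 mi² = 7.252 × 10^6 m²
ΔV = S × A × Δh = 4.7 × 10^-5 × 7.252 × 10^6 m² × 6.9 m = 2352 m³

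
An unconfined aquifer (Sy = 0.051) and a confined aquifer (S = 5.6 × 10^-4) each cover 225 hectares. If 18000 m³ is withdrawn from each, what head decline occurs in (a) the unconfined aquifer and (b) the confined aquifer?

Δh_u ≈ 0.157 m; Δh_c ≈ 14.3 m

A = 225 hectares = 2.25 × 10^6 m²
Unconfined: Δh_u = ΔV/(Sy·A) = 18000/(0.051 × 2.25 × 10^6) = 0.1569 m
Confined: Δh_c = ΔV/(S·A) = 18000/(5.6 × 10^-4 × 2.25 × 10^6) = 14.29 m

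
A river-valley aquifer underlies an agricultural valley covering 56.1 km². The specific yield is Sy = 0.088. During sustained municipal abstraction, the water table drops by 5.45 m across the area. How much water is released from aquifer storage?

ΔV ≈ 2.69 × 10^7 m³

A = 56.1 km² = 5.61 × 10^7 m²
ΔV = Sy × A × Δh = 0.088 × 5.61 × 10^7 m² × 5.45 m = 2.691 × 10^7 m³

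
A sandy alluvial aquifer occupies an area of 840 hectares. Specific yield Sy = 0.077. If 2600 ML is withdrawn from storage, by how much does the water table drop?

Δh ≈ 4.02 m

A = 840 hectares = 8.4 × 10^6 m²
ΔV = 2600 ML = 2.6 × 10^6 m³
Δh = ΔV / (Sy × A) = 2.6 × 10^6 m³ / (0.077 × 8.4 × 10^6 m²) = 4.02 m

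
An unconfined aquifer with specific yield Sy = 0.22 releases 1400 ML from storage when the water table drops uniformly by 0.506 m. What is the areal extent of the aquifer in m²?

ΔV = 1400 ML = 1.4 × 10^6 m³
A = ΔV / (Sy × Δh) = 1.4 × 10^6 / (0.22 × 0.506) = 1.258 × 10^7 m²

A ≈ 1.26 × 10^7 m²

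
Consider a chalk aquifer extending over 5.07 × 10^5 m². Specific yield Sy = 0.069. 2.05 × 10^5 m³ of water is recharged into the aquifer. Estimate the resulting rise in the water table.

Δh ≈ 5.86 m

Δh = ΔV / (Sy × A) = 2.05 × 10^5 m³ / (0.069 × 5.07 × 10^5 m²) = 5.86 m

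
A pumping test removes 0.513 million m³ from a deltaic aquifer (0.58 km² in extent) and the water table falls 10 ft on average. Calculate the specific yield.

Sy ≈ 0.29

A = 0.58 km² = 5.8 × 10^5 m²
Δh = 10 ft = 3.048 m
ΔV = 0.513 million m³ = 5.13 × 10^5 m³
Sy = ΔV / (A × Δh) = 5.13 × 10^5 m³ / (5.8 × 10^5 m² × 3.048 m) = 0.2902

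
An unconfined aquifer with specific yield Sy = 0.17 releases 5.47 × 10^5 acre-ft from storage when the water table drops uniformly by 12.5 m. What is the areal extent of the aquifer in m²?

ΔV = 5.47 × 10^5 acre-ft = 6.747 × 10^8 m³
A = ΔV / (Sy × Δh) = 6.747 × 10^8 / (0.17 × 12.5) = 3.175 × 10^8 m²

A ≈ 3.18 × 10^8 m²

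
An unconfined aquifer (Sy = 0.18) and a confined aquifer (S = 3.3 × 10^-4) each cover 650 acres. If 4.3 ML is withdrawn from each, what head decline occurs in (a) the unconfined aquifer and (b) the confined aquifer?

Δh_u ≈ 0.00908 m; Δh_c ≈ 4.95 m

A = 650 acres = 2.63 × 10^6 m²
ΔV = 4.3 ML = 4300 m³
Unconfined: Δh_u = ΔV/(Sy·A) = 4300/(0.18 × 2.63 × 10^6) = 0.009082 m
Confined: Δh_c = ΔV/(S·A) = 4300/(3.3 × 10^-4 × 2.63 × 10^6) = 4.954 m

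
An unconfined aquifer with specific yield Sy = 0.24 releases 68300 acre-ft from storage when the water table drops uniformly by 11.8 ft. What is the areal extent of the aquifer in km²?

A ≈ 97.6 km²

Δh = 11.8 ft = 3.597 m
ΔV = 68300 acre-ft = 8.425 × 10^7 m³
A = ΔV / (Sy × Δh) = 8.425 × 10^7 / (0.24 × 3.597) = 9.76 × 10^7 m²
A = 9.76 × 10^7 m² = 97.6 km²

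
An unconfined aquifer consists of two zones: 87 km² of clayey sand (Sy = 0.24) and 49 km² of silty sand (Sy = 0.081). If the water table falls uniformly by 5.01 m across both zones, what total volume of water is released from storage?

A₁ = 87 km² = 8.7 × 10^7 m²; A₂ = 49 km² = 4.9 × 10^7 m²
ΔV₁ = 0.24 × 8.7 × 10^7 × 5.01 = 1.046 × 10^8 m³
ΔV₂ = 0.081 × 4.9 × 10^7 × 5.01 = 1.988 × 10^7 m³
ΔV = ΔV₁ + ΔV₂ = 1.245 × 10^8 m³

ΔV ≈ 1.24 × 10^8 m³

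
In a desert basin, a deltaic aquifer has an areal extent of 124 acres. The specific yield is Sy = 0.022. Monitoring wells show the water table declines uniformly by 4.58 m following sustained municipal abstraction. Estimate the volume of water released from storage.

A = 124 acres = 5.018 × 10^5 m²
ΔV = Sy × A × Δh = 0.022 × 5.018 × 10^5 m² × 4.58 m = 50560 m³

ΔV ≈ 50600 m³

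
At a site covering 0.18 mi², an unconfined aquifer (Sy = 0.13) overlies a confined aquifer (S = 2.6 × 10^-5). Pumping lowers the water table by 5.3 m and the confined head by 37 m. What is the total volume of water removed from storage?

A = 0.18 mi² = 4.662 × 10^5 m²
Unconfined: ΔV_u = Sy × A × Δh_u = 0.13 × 4.662 × 10^5 × 5.3 = 3.212 × 10^5 m³
Confined: ΔV_c = S × A × Δh_c = 2.6 × 10^-5 × 4.662 × 10^5 × 37 = 448.5 m³
Total ΔV = 3.212 × 10^5 + 448.5 = 3.217 × 10^5 m³

ΔV ≈ 3.22 × 10^5 m³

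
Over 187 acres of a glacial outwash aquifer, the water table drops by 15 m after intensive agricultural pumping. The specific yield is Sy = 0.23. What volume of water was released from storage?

A = 187 acres = 7.568 × 10^5 m²
ΔV = Sy × A × Δh = 0.23 × 7.568 × 10^5 m² × 15 m = 2.611 × 10^6 m³

ΔV ≈ 2.61 × 10^6 m³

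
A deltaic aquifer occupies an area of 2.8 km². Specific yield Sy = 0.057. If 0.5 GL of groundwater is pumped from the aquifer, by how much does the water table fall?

A = 2.8 km² = 2.8 × 10^6 m²
ΔV = 0.5 GL = 5 × 10^5 m³
Δh = ΔV / (Sy × A) = 5 × 10^5 m³ / (0.057 × 2.8 × 10^6 m²) = 3.133 m

Δh ≈ 3.13 m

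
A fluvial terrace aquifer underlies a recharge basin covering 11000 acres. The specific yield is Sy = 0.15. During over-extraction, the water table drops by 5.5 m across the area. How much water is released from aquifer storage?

ΔV ≈ 3.67 × 10^7 m³

A = 11000 acres = 4.452 × 10^7 m²
ΔV = Sy × A × Δh = 0.15 × 4.452 × 10^7 m² × 5.5 m = 3.673 × 10^7 m³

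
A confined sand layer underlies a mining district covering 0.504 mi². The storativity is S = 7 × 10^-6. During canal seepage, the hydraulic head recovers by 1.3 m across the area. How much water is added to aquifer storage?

ΔV ≈ 11.9 m³

A = 0.504 mi² = 1.305 × 10^6 m²
ΔV = S × A × Δh = 7 × 10^-6 × 1.305 × 10^6 m² × 1.3 m = 11.88 m³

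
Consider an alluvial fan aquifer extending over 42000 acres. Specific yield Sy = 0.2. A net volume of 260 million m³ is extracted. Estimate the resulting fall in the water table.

A = 42000 acres = 1.7 × 10^8 m²
ΔV = 260 million m³ = 2.6 × 10^8 m³
Δh = ΔV / (Sy × A) = 2.6 × 10^8 m³ / (0.2 × 1.7 × 10^8 m²) = 7.648 m

Δh ≈ 7.65 m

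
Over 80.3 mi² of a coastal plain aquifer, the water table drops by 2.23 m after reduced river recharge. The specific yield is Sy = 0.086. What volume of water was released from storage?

A = 80.3 mi² = 2.08 × 10^8 m²
ΔV = Sy × A × Δh = 0.086 × 2.08 × 10^8 m² × 2.23 m = 3.989 × 10^7 m³

ΔV ≈ 3.99 × 10^7 m³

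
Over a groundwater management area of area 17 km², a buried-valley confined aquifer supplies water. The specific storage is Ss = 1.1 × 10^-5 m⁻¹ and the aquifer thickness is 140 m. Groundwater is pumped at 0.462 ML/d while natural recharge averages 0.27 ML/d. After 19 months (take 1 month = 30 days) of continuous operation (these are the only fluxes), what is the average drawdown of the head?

Δh ≈ 4.18 m

S = Ss × b = 1.1 × 10^-5 m⁻¹ × 140 m = 1.54 × 10^-3
A = 17 km² = 1.7 × 10^7 m²
Net abstraction = 0.462 − 0.27 = 0.192 ML/d
Q_net = 0.192 ML/d = 192 m³/d
t = 19 months = 570 d
ΔV = Q × t = 192 m³/d × 570 d = 1.094 × 10^5 m³
Δh = ΔV / (S × A) = 1.094 × 10^5 / (0.00154 × 1.7 × 10^7) = 4.18 m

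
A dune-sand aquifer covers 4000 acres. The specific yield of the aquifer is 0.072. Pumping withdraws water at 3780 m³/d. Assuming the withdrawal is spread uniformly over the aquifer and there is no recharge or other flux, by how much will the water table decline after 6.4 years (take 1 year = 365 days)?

Δh ≈ 7.58 m

A = 4000 acres = 1.619 × 10^7 m²
t = 6.4 years = 2336 d
ΔV = Q × t = 3780 m³/d × 2336 d = 8.83 × 10^6 m³
Δh = ΔV / (Sy × A) = 8.83 × 10^6 / (0.072 × 1.619 × 10^7) = 7.576 m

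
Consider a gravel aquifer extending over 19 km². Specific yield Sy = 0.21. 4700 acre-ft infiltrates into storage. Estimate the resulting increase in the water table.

A = 19 km² = 1.9 × 10^7 m²
ΔV = 4700 acre-ft = 5.797 × 10^6 m³
Δh = ΔV / (Sy × A) = 5.797 × 10^6 m³ / (0.21 × 1.9 × 10^7 m²) = 1.453 m

Δh ≈ 1.45 m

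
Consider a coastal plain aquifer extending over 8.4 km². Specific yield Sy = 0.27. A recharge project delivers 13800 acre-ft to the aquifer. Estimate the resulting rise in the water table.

Δh ≈ 7.51 m

A = 8.4 km² = 8.4 × 10^6 m²
ΔV = 13800 acre-ft = 1.702 × 10^7 m³
Δh = ΔV / (Sy × A) = 1.702 × 10^7 m³ / (0.27 × 8.4 × 10^6 m²) = 7.505 m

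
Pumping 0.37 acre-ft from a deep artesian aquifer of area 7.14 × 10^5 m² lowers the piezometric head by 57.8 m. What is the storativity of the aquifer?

ΔV = 0.37 acre-ft = 456.4 m³
S = ΔV / (A × Δh) = 456.4 m³ / (7.14 × 10^5 m² × 57.8 m) = 1.106 × 10^-5

S ≈ 1.1 × 10^-5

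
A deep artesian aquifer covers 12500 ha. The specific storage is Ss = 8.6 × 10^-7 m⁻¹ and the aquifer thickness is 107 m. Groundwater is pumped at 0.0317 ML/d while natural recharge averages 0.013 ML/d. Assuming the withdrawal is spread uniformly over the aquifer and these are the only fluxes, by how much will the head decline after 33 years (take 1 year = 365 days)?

Δh ≈ 19.6 m

S = Ss × b = 8.6 × 10^-7 m⁻¹ × 107 m = 9.202 × 10^-5
A = 12500 ha = 1.25 × 10^8 m²
Net abstraction = 0.0317 − 0.013 = 0.0187 ML/d
Q_net = 0.0187 ML/d = 18.7 m³/d
t = 33 years = 12040 d
ΔV = Q × t = 18.7 m³/d × 12040 d = 2.252 × 10^5 m³
Δh = ΔV / (S × A) = 2.252 × 10^5 / (9.202 × 10^-5 × 1.25 × 10^8) = 19.58 m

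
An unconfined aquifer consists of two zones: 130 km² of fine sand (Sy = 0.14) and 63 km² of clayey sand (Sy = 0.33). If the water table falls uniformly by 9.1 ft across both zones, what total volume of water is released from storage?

ΔV ≈ 1.08 × 10^8 m³

A₁ = 130 km² = 1.3 × 10^8 m²; A₂ = 63 km² = 6.3 × 10^7 m²
Δh = 9.1 ft = 2.774 m
ΔV₁ = 0.14 × 1.3 × 10^8 × 2.774 = 5.048 × 10^7 m³
ΔV₂ = 0.33 × 6.3 × 10^7 × 2.774 = 5.766 × 10^7 m³
ΔV = ΔV₁ + ΔV₂ = 1.081 × 10^8 m³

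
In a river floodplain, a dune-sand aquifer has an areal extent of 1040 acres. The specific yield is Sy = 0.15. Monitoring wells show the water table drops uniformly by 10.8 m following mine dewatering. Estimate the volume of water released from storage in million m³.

ΔV ≈ 6.82 million m³

A = 1040 acres = 4.209 × 10^6 m²
ΔV = Sy × A × Δh = 0.15 × 4.209 × 10^6 m² × 10.8 m = 6.818 × 10^6 m³
ΔV = 6.818 × 10^6 m³ = 6.818 million m³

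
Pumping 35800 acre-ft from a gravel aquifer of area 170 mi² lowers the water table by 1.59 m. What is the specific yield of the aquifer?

Sy ≈ 0.063

A = 170 mi² = 4.403 × 10^8 m²
ΔV = 35800 acre-ft = 4.416 × 10^7 m³
Sy = ΔV / (A × Δh) = 4.416 × 10^7 m³ / (4.403 × 10^8 m² × 1.59 m) = 0.06308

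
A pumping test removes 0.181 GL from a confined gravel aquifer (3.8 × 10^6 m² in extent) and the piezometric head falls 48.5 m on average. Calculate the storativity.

ΔV = 0.181 GL = 1.81 × 10^5 m³
S = ΔV / (A × Δh) = 1.81 × 10^5 m³ / (3.8 × 10^6 m² × 48.5 m) = 9.821 × 10^-4

S ≈ 9.8 × 10^-4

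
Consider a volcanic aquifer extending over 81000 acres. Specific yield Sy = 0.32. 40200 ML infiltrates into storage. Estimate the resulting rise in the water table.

A = 81000 acres = 3.278 × 10^8 m²
ΔV = 40200 ML = 4.02 × 10^7 m³
Δh = ΔV / (Sy × A) = 4.02 × 10^7 m³ / (0.32 × 3.278 × 10^8 m²) = 0.3832 m

Δh ≈ 0.383 m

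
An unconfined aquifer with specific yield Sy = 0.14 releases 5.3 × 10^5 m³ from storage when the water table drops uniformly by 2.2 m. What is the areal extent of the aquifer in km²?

A = ΔV / (Sy × Δh) = 5.3 × 10^5 / (0.14 × 2.2) = 1.721 × 10^6 m²
A = 1.721 × 10^6 m² = 1.721 km²

A ≈ 1.72 km²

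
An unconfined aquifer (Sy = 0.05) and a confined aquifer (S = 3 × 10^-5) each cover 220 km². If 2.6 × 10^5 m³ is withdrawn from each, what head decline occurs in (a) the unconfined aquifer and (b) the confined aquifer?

Δh_u ≈ 0.0236 m; Δh_c ≈ 39.4 m

A = 220 km² = 2.2 × 10^8 m²
Unconfined: Δh_u = ΔV/(Sy·A) = 2.6 × 10^5/(0.05 × 2.2 × 10^8) = 0.02364 m
Confined: Δh_c = ΔV/(S·A) = 2.6 × 10^5/(3 × 10^-5 × 2.2 × 10^8) = 39.39 m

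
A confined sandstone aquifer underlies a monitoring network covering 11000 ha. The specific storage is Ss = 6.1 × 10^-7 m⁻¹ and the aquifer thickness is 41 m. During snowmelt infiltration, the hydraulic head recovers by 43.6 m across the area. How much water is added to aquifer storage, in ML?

S = Ss × b = 6.1 × 10^-7 m⁻¹ × 41 m = 2.501 × 10^-5
A = 11000 ha = 1.1 × 10^8 m²
ΔV = S × A × Δh = 2.501 × 10^-5 × 1.1 × 10^8 m² × 43.6 m = 1.199 × 10^5 m³
ΔV = 1.199 × 10^5 m³ = 119.9 ML

ΔV ≈ 120 ML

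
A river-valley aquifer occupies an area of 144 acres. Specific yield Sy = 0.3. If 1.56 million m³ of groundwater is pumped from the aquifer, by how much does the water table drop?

A = 144 acres = 5.827 × 10^5 m²
ΔV = 1.56 million m³ = 1.56 × 10^6 m³
Δh = ΔV / (Sy × A) = 1.56 × 10^6 m³ / (0.3 × 5.827 × 10^5 m²) = 8.923 m

Δh ≈ 8.92 m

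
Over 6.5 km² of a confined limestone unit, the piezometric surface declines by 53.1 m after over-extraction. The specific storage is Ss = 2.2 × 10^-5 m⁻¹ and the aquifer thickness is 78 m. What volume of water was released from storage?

ΔV ≈ 5.92 × 10^5 m³

S = Ss × b = 2.2 × 10^-5 m⁻¹ × 78 m = 1.716 × 10^-3
A = 6.5 km² = 6.5 × 10^6 m²
ΔV = S × A × Δh = 0.001716 × 6.5 × 10^6 m² × 53.1 m = 5.923 × 10^5 m³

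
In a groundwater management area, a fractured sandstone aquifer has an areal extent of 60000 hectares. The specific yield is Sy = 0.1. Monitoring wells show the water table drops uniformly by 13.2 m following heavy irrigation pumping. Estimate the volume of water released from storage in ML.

A = 60000 hectares = 6 × 10^8 m²
ΔV = Sy × A × Δh = 0.1 × 6 × 10^8 m² × 13.2 m = 7.92 × 10^8 m³
ΔV = 7.92 × 10^8 m³ = 7.92 × 10^5 ML

ΔV ≈ 7.92 × 10^5 ML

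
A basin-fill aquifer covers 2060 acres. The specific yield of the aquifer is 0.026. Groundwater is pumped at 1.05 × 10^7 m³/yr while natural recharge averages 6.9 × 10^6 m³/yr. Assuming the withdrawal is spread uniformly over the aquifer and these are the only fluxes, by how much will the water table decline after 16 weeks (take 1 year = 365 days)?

A = 2060 acres = 8.337 × 10^6 m²
Net abstraction = 1.05 × 10^7 − 6.9 × 10^6 = 3.6 × 10^6 m³/yr
Q_net = 3.6 × 10^6 m³/yr = 9863 m³/d
t = 16 weeks = 112 d
ΔV = Q × t = 9863 m³/d × 112 d = 1.105 × 10^6 m³
Δh = ΔV / (Sy × A) = 1.105 × 10^6 / (0.026 × 8.337 × 10^6) = 5.096 m

Δh ≈ 5.1 m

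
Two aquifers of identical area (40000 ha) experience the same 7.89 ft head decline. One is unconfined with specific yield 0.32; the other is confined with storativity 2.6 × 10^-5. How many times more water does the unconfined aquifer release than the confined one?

ΔV_u / ΔV_c ≈ 12300

A = 40000 ha = 4 × 10^8 m²
Δh = 7.89 ft = 2.405 m
Unconfined: ΔV_u = Sy × A × Δh = 0.32 × 4 × 10^8 × 2.405 = 3.078 × 10^8 m³
Confined: ΔV_c = S × A × Δh = 2.6 × 10^-5 × 4 × 10^8 × 2.405 = 25010 m³
Ratio = ΔV_u / ΔV_c = Sy / S = 0.32 / 2.6 × 10^-5 = 12310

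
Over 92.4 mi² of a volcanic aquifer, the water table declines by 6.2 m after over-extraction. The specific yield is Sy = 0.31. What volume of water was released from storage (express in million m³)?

ΔV ≈ 460 million m³

A = 92.4 mi² = 2.393 × 10^8 m²
ΔV = Sy × A × Δh = 0.31 × 2.393 × 10^8 m² × 6.2 m = 4.6 × 10^8 m³
ΔV = 4.6 × 10^8 m³ = 460 million m³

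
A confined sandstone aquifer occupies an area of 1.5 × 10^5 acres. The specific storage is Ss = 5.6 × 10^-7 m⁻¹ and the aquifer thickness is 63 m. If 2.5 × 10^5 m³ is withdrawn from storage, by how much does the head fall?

S = Ss × b = 5.6 × 10^-7 m⁻¹ × 63 m = 3.528 × 10^-5
A = 1.5 × 10^5 acres = 6.07 × 10^8 m²
Δh = ΔV / (S × A) = 2.5 × 10^5 m³ / (3.528 × 10^-5 × 6.07 × 10^8 m²) = 11.67 m

Δh ≈ 11.7 m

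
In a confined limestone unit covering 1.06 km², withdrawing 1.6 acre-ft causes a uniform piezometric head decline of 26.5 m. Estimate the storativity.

S ≈ 7 × 10^-5

A = 1.06 km² = 1.06 × 10^6 m²
ΔV = 1.6 acre-ft = 1974 m³
S = ΔV / (A × Δh) = 1974 m³ / (1.06 × 10^6 m² × 26.5 m) = 7.026 × 10^-5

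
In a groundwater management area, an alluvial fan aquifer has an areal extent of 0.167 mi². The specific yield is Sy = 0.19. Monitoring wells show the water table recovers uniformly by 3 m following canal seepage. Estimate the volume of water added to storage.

ΔV ≈ 2.47 × 10^5 m³

A = 0.167 mi² = 4.325 × 10^5 m²
ΔV = Sy × A × Δh = 0.19 × 4.325 × 10^5 m² × 3 m = 2.465 × 10^5 m³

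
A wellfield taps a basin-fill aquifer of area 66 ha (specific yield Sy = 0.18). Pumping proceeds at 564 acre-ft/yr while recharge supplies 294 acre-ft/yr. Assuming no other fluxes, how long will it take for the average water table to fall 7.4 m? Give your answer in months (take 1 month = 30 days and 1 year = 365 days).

t ≈ 32.1 months

A = 66 ha = 6.6 × 10^5 m²
ΔV = Sy × A × Δh = 0.18 × 6.6 × 10^5 × 7.4 = 8.791 × 10^5 m³
Net withdrawal = 564 − 294 = 270 acre-ft/yr = 912.4 m³/d
t = ΔV / Q = 8.791 × 10^5 m³ / 912.4 m³/d = 963.5 d
t = 963.5 d ≈ 32.12 months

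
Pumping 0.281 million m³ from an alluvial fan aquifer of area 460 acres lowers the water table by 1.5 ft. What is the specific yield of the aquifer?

Sy ≈ 0.33

A = 460 acres = 1.862 × 10^6 m²
Δh = 1.5 ft = 0.4572 m
ΔV = 0.281 million m³ = 2.81 × 10^5 m³
Sy = ΔV / (A × Δh) = 2.81 × 10^5 m³ / (1.862 × 10^6 m² × 0.4572 m) = 0.3302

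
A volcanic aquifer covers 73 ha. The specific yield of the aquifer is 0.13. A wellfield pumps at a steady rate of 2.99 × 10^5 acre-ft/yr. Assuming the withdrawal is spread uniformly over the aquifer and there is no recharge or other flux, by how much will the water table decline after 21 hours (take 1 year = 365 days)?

Δh ≈ 9.32 m

A = 73 ha = 7.3 × 10^5 m²
Q = 2.99 × 10^5 acre-ft/yr = 1.01 × 10^6 m³/d
t = 21 hours = 0.875 d
ΔV = Q × t = 1.01 × 10^6 m³/d × 0.875 d = 8.841 × 10^5 m³
Δh = ΔV / (Sy × A) = 8.841 × 10^5 / (0.13 × 7.3 × 10^5) = 9.317 m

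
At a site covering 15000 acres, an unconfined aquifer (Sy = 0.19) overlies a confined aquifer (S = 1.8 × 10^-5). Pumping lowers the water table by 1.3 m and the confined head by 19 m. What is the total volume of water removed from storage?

ΔV ≈ 1.5 × 10^7 m³

A = 15000 acres = 6.07 × 10^7 m²
Unconfined: ΔV_u = Sy × A × Δh_u = 0.19 × 6.07 × 10^7 × 1.3 = 1.499 × 10^7 m³
Confined: ΔV_c = S × A × Δh_c = 1.8 × 10^-5 × 6.07 × 10^7 × 19 = 20760 m³
Total ΔV = 1.499 × 10^7 + 20760 = 1.501 × 10^7 m³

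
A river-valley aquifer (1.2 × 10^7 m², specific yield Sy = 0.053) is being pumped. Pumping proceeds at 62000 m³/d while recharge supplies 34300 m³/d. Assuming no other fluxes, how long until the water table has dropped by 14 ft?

t ≈ 98 days

Δh = 14 ft = 4.267 m
ΔV = Sy × A × Δh = 0.053 × 1.2 × 10^7 × 4.267 = 2.714 × 10^6 m³
Net withdrawal = 62000 − 34300 = 27700 m³/d
t = ΔV / Q = 2.714 × 10^6 m³ / 27700 m³/d = 97.98 d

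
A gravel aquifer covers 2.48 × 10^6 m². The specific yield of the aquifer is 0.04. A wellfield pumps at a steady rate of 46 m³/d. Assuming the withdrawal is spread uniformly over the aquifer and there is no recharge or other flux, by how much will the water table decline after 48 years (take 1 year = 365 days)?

Δh ≈ 8.12 m

t = 48 years = 17520 d
ΔV = Q × t = 46 m³/d × 17520 d = 8.059 × 10^5 m³
Δh = ΔV / (Sy × A) = 8.059 × 10^5 / (0.04 × 2.48 × 10^6) = 8.124 m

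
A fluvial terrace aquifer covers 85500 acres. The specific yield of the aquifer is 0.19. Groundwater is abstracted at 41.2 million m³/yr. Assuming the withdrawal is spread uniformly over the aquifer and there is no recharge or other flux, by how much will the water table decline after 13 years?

Δh ≈ 8.15 m

A = 85500 acres = 3.46 × 10^8 m²
Q = 41.2 million m³/yr = 1.129 × 10^5 m³/d
t = 13 years = 4745 d
ΔV = Q × t = 1.129 × 10^5 m³/d × 4745 d = 5.356 × 10^8 m³
Δh = ΔV / (Sy × A) = 5.356 × 10^8 / (0.19 × 3.46 × 10^8) = 8.147 m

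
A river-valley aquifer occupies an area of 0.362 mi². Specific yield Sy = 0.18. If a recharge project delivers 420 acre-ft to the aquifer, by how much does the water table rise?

A = 0.362 mi² = 9.376 × 10^5 m²
ΔV = 420 acre-ft = 5.181 × 10^5 m³
Δh = ΔV / (Sy × A) = 5.181 × 10^5 m³ / (0.18 × 9.376 × 10^5 m²) = 3.07 m

Δh ≈ 3.07 m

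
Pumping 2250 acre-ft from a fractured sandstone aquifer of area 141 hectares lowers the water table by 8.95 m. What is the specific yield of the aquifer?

A = 141 hectares = 1.41 × 10^6 m²
ΔV = 2250 acre-ft = 2.775 × 10^6 m³
Sy = ΔV / (A × Δh) = 2.775 × 10^6 m³ / (1.41 × 10^6 m² × 8.95 m) = 0.2199

Sy ≈ 0.22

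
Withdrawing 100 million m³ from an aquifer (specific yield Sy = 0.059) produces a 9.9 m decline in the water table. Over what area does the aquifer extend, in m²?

ΔV = 100 million m³ = 1 × 10^8 m³
A = ΔV / (Sy × Δh) = 1 × 10^8 / (0.059 × 9.9) = 1.712 × 10^8 m²

A ≈ 1.71 × 10^8 m²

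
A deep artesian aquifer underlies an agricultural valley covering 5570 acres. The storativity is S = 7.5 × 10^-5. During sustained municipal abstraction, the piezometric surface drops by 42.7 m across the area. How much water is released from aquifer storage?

ΔV ≈ 72200 m³

A = 5570 acres = 2.254 × 10^7 m²
ΔV = S × A × Δh = 7.5 × 10^-5 × 2.254 × 10^7 m² × 42.7 m = 72190 m³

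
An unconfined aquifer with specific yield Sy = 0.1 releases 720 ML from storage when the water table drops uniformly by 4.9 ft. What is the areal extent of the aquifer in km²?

Δh = 4.9 ft = 1.494 m
ΔV = 720 ML = 7.2 × 10^5 m³
A = ΔV / (Sy × Δh) = 7.2 × 10^5 / (0.1 × 1.494) = 4.821 × 10^6 m²
A = 4.821 × 10^6 m² = 4.821 km²

A ≈ 4.82 km²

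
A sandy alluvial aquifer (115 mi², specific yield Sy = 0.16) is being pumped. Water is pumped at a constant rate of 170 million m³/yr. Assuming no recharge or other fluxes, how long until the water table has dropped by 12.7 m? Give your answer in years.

A = 115 mi² = 2.978 × 10^8 m²
ΔV = Sy × A × Δh = 0.16 × 2.978 × 10^8 × 12.7 = 6.052 × 10^8 m³
Q = 170 million m³/yr = 4.658 × 10^5 m³/d
t = ΔV / Q = 6.052 × 10^8 m³ / 4.658 × 10^5 m³/d = 1299 d
t = 1299 d ≈ 3.56 years

t ≈ 3.56 years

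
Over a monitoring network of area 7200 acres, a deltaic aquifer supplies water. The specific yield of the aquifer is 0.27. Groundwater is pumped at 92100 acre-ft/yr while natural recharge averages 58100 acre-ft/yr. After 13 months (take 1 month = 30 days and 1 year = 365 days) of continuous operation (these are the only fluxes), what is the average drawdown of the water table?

Δh ≈ 5.7 m

A = 7200 acres = 2.914 × 10^7 m²
Net abstraction = 92100 − 58100 = 34000 acre-ft/yr
Q_net = 34000 acre-ft/yr = 1.149 × 10^5 m³/d
t = 13 months = 390 d
ΔV = Q × t = 1.149 × 10^5 m³/d × 390 d = 4.481 × 10^7 m³
Δh = ΔV / (Sy × A) = 4.481 × 10^7 / (0.27 × 2.914 × 10^7) = 5.696 m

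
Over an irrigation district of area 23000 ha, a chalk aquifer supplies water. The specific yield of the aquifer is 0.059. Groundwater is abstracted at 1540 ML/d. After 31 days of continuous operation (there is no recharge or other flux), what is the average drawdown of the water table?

Δh ≈ 3.52 m

A = 23000 ha = 2.3 × 10^8 m²
Q = 1540 ML/d = 1.54 × 10^6 m³/d
ΔV = Q × t = 1.54 × 10^6 m³/d × 31 d = 4.774 × 10^7 m³
Δh = ΔV / (Sy × A) = 4.774 × 10^7 / (0.059 × 2.3 × 10^8) = 3.518 m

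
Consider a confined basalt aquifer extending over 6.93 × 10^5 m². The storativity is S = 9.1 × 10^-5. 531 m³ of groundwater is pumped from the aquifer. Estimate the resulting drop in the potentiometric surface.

Δh ≈ 8.42 m

Δh = ΔV / (S × A) = 531 m³ / (9.1 × 10^-5 × 6.93 × 10^5 m²) = 8.42 m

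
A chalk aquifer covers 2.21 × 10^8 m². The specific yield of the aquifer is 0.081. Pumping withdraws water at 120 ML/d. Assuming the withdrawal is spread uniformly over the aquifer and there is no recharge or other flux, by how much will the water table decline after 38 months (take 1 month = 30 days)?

Δh ≈ 7.64 m

Q = 120 ML/d = 1.2 × 10^5 m³/d
t = 38 months = 1140 d
ΔV = Q × t = 1.2 × 10^5 m³/d × 1140 d = 1.368 × 10^8 m³
Δh = ΔV / (Sy × A) = 1.368 × 10^8 / (0.081 × 2.21 × 10^8) = 7.642 m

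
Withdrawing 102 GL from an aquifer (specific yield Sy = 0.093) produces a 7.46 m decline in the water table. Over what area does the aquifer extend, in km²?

A ≈ 147 km²

ΔV = 102 GL = 1.02 × 10^8 m³
A = ΔV / (Sy × Δh) = 1.02 × 10^8 / (0.093 × 7.46) = 1.47 × 10^8 m²
A = 1.47 × 10^8 m² = 147 km²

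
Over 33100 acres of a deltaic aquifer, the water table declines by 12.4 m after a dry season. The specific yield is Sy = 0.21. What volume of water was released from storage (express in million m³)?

A = 33100 acres = 1.34 × 10^8 m²
ΔV = Sy × A × Δh = 0.21 × 1.34 × 10^8 m² × 12.4 m = 3.488 × 10^8 m³
ΔV = 3.488 × 10^8 m³ = 348.8 million m³

ΔV ≈ 349 million m³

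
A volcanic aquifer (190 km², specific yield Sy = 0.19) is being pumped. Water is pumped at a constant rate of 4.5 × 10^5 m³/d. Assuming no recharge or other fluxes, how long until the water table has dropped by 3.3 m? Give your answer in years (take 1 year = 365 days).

t ≈ 0.725 years

A = 190 km² = 1.9 × 10^8 m²
ΔV = Sy × A × Δh = 0.19 × 1.9 × 10^8 × 3.3 = 1.191 × 10^8 m³
t = ΔV / Q = 1.191 × 10^8 m³ / 4.5 × 10^5 m³/d = 264.7 d
t = 264.7 d ≈ 0.7253 years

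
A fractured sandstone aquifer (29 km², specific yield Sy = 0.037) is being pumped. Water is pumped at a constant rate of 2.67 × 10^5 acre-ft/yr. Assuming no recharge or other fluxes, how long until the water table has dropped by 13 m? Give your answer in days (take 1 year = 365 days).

A = 29 km² = 2.9 × 10^7 m²
ΔV = Sy × A × Δh = 0.037 × 2.9 × 10^7 × 13 = 1.395 × 10^7 m³
Q = 2.67 × 10^5 acre-ft/yr = 9.023 × 10^5 m³/d
t = ΔV / Q = 1.395 × 10^7 m³ / 9.023 × 10^5 m³/d = 15.46 d

t ≈ 15.5 days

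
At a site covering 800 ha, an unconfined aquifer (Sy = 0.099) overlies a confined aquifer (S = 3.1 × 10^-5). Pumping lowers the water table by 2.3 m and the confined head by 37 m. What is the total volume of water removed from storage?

A = 800 ha = 8 × 10^6 m²
Unconfined: ΔV_u = Sy × A × Δh_u = 0.099 × 8 × 10^6 × 2.3 = 1.822 × 10^6 m³
Confined: ΔV_c = S × A × Δh_c = 3.1 × 10^-5 × 8 × 10^6 × 37 = 9176 m³
Total ΔV = 1.822 × 10^6 + 9176 = 1.831 × 10^6 m³

ΔV ≈ 1.83 × 10^6 m³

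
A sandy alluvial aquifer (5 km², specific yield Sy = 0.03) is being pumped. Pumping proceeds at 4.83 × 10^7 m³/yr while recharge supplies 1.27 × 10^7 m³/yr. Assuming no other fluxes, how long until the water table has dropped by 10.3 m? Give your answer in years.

A = 5 km² = 5 × 10^6 m²
ΔV = Sy × A × Δh = 0.03 × 5 × 10^6 × 10.3 = 1.545 × 10^6 m³
Net withdrawal = 4.83 × 10^7 − 1.27 × 10^7 = 3.56 × 10^7 m³/yr = 97530 m³/d
t = ΔV / Q = 1.545 × 10^6 m³ / 97530 m³/d = 15.84 d
t = 15.84 d ≈ 0.0434 years

t ≈ 0.0434 years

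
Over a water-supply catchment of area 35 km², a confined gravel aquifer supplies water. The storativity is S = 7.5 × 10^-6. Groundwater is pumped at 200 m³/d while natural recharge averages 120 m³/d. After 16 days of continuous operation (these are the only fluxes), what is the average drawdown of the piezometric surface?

A = 35 km² = 3.5 × 10^7 m²
Net abstraction = 200 − 120 = 80 m³/d
ΔV = Q × t = 80 m³/d × 16 d = 1280 m³
Δh = ΔV / (S × A) = 1280 / (7.5 × 10^-6 × 3.5 × 10^7) = 4.876 m

Δh ≈ 4.88 m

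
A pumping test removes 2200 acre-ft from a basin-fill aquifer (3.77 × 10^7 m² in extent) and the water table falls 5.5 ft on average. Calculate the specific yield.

Δh = 5.5 ft = 1.676 m
ΔV = 2200 acre-ft = 2.714 × 10^6 m³
Sy = ΔV / (A × Δh) = 2.714 × 10^6 m³ / (3.77 × 10^7 m² × 1.676 m) = 0.04294

Sy ≈ 0.043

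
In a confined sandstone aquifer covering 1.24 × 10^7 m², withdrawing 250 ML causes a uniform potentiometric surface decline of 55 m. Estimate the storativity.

ΔV = 250 ML = 2.5 × 10^5 m³
S = ΔV / (A × Δh) = 2.5 × 10^5 m³ / (1.24 × 10^7 m² × 55 m) = 3.666 × 10^-4

S ≈ 3.7 × 10^-4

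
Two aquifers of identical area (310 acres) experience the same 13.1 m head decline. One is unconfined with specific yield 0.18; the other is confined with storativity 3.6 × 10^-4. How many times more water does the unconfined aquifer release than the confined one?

ΔV_u / ΔV_c ≈ 500

A = 310 acres = 1.255 × 10^6 m²
Unconfined: ΔV_u = Sy × A × Δh = 0.18 × 1.255 × 10^6 × 13.1 = 2.958 × 10^6 m³
Confined: ΔV_c = S × A × Δh = 3.6 × 10^-4 × 1.255 × 10^6 × 13.1 = 5916 m³
Ratio = ΔV_u / ΔV_c = Sy / S = 0.18 / 3.6 × 10^-4 = 500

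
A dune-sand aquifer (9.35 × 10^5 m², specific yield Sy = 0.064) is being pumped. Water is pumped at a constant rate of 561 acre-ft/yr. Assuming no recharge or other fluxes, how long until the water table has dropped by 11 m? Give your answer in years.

ΔV = Sy × A × Δh = 0.064 × 9.35 × 10^5 × 11 = 6.582 × 10^5 m³
Q = 561 acre-ft/yr = 1896 m³/d
t = ΔV / Q = 6.582 × 10^5 m³ / 1896 m³/d = 347.2 d
t = 347.2 d ≈ 0.9512 years

t ≈ 0.951 years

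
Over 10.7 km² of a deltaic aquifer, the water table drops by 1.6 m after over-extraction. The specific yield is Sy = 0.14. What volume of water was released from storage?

A = 10.7 km² = 1.07 × 10^7 m²
ΔV = Sy × A × Δh = 0.14 × 1.07 × 10^7 m² × 1.6 m = 2.397 × 10^6 m³

ΔV ≈ 2.4 × 10^6 m³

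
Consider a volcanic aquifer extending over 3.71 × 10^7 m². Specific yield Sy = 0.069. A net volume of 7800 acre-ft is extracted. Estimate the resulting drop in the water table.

ΔV = 7800 acre-ft = 9.621 × 10^6 m³
Δh = ΔV / (Sy × A) = 9.621 × 10^6 m³ / (0.069 × 3.71 × 10^7 m²) = 3.758 m

Δh ≈ 3.76 m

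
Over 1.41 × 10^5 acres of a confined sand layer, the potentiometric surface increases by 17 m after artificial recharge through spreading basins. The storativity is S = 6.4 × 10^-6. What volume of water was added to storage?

ΔV ≈ 62100 m³

A = 1.41 × 10^5 acres = 5.706 × 10^8 m²
ΔV = S × A × Δh = 6.4 × 10^-6 × 5.706 × 10^8 m² × 17 m = 62080 m³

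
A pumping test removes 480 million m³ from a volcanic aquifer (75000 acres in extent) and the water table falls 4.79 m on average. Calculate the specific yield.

A = 75000 acres = 3.035 × 10^8 m²
ΔV = 480 million m³ = 4.8 × 10^8 m³
Sy = ΔV / (A × Δh) = 4.8 × 10^8 m³ / (3.035 × 10^8 m² × 4.79 m) = 0.3302

Sy ≈ 0.33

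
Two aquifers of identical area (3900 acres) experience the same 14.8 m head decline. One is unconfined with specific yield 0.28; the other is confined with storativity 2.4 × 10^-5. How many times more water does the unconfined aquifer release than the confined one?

A = 3900 acres = 1.578 × 10^7 m²
Unconfined: ΔV_u = Sy × A × Δh = 0.28 × 1.578 × 10^7 × 14.8 = 6.54 × 10^7 m³
Confined: ΔV_c = S × A × Δh = 2.4 × 10^-5 × 1.578 × 10^7 × 14.8 = 5606 m³
Ratio = ΔV_u / ΔV_c = Sy / S = 0.28 / 2.4 × 10^-5 = 11670

ΔV_u / ΔV_c ≈ 11700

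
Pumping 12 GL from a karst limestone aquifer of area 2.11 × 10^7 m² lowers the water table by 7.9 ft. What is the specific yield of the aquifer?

Sy ≈ 0.24

Δh = 7.9 ft = 2.408 m
ΔV = 12 GL = 1.2 × 10^7 m³
Sy = ΔV / (A × Δh) = 1.2 × 10^7 m³ / (2.11 × 10^7 m² × 2.408 m) = 0.2362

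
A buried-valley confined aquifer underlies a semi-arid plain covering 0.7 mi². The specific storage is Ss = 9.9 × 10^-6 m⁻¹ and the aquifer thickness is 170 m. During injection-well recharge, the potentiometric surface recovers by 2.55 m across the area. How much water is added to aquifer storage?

S = Ss × b = 9.9 × 10^-6 m⁻¹ × 170 m = 1.683 × 10^-3
A = 0.7 mi² = 1.813 × 10^6 m²
ΔV = S × A × Δh = 0.001683 × 1.813 × 10^6 m² × 2.55 m = 7781 m³

ΔV ≈ 7780 m³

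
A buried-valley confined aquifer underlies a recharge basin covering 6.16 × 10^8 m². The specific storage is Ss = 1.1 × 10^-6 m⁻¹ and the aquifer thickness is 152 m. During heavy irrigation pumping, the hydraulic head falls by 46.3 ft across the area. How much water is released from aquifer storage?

ΔV ≈ 1.45 × 10^6 m³

S = Ss × b = 1.1 × 10^-6 m⁻¹ × 152 m = 1.672 × 10^-4
Δh = 46.3 ft = 14.11 m
ΔV = S × A × Δh = 1.672 × 10^-4 × 6.16 × 10^8 m² × 14.11 m = 1.453 × 10^6 m³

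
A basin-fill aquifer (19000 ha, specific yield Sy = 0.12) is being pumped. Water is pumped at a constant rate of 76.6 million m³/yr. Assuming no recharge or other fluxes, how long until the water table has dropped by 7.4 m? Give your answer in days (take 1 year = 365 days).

A = 19000 ha = 1.9 × 10^8 m²
ΔV = Sy × A × Δh = 0.12 × 1.9 × 10^8 × 7.4 = 1.687 × 10^8 m³
Q = 76.6 million m³/yr = 2.099 × 10^5 m³/d
t = ΔV / Q = 1.687 × 10^8 m³ / 2.099 × 10^5 m³/d = 804 d

t ≈ 804 days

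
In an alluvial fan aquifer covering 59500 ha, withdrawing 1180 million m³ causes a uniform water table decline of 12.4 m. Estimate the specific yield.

Sy ≈ 0.16

A = 59500 ha = 5.95 × 10^8 m²
ΔV = 1180 million m³ = 1.18 × 10^9 m³
Sy = ΔV / (A × Δh) = 1.18 × 10^9 m³ / (5.95 × 10^8 m² × 12.4 m) = 0.1599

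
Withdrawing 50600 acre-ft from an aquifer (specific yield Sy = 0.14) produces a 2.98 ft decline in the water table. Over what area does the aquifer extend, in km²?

Δh = 2.98 ft = 0.9083 m
ΔV = 50600 acre-ft = 6.241 × 10^7 m³
A = ΔV / (Sy × Δh) = 6.241 × 10^7 / (0.14 × 0.9083) = 4.908 × 10^8 m²
A = 4.908 × 10^8 m² = 490.8 km²

A ≈ 491 km²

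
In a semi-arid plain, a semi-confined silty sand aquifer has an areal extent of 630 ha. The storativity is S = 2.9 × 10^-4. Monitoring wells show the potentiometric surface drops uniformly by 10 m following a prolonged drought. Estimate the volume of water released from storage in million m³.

A = 630 ha = 6.3 × 10^6 m²
ΔV = S × A × Δh = 2.9 × 10^-4 × 6.3 × 10^6 m² × 10 m = 18270 m³
ΔV = 18270 m³ = 0.01827 million m³

ΔV ≈ 0.0183 million m³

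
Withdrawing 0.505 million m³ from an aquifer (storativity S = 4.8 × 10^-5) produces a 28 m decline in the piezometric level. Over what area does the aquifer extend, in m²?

A ≈ 3.76 × 10^8 m²

ΔV = 0.505 million m³ = 5.05 × 10^5 m³
A = ΔV / (S × Δh) = 5.05 × 10^5 / (4.8 × 10^-5 × 28) = 3.757 × 10^8 m²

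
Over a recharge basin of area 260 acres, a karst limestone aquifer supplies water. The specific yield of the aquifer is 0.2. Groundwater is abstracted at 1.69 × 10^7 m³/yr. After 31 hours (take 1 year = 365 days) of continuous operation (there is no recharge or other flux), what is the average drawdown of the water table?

Δh ≈ 0.284 m

A = 260 acres = 1.052 × 10^6 m²
Q = 1.69 × 10^7 m³/yr = 46300 m³/d
t = 31 hours = 1.292 d
ΔV = Q × t = 46300 m³/d × 1.292 d = 59810 m³
Δh = ΔV / (Sy × A) = 59810 / (0.2 × 1.052 × 10^6) = 0.2842 m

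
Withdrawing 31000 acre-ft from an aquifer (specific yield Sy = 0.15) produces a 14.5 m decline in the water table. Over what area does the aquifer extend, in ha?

ΔV = 31000 acre-ft = 3.824 × 10^7 m³
A = ΔV / (Sy × Δh) = 3.824 × 10^7 / (0.15 × 14.5) = 1.758 × 10^7 m²
A = 1.758 × 10^7 m² = 1758 ha

A ≈ 1760 ha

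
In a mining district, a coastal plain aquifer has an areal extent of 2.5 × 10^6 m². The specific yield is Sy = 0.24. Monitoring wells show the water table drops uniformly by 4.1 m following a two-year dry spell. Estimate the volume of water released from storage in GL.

ΔV ≈ 2.46 GL

ΔV = Sy × A × Δh = 0.24 × 2.5 × 10^6 m² × 4.1 m = 2.46 × 10^6 m³
ΔV = 2.46 × 10^6 m³ = 2.46 GL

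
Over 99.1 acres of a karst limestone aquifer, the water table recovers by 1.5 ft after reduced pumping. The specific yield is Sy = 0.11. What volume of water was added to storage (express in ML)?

A = 99.1 acres = 4.01 × 10^5 m²
Δh = 1.5 ft = 0.4572 m
ΔV = Sy × A × Δh = 0.11 × 4.01 × 10^5 m² × 0.4572 m = 20170 m³
ΔV = 20170 m³ = 20.17 ML

ΔV ≈ 20.2 ML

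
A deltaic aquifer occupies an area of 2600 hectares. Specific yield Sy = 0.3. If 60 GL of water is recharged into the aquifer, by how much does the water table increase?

A = 2600 hectares = 2.6 × 10^7 m²
ΔV = 60 GL = 6 × 10^7 m³
Δh = ΔV / (Sy × A) = 6 × 10^7 m³ / (0.3 × 2.6 × 10^7 m²) = 7.692 m

Δh ≈ 7.69 m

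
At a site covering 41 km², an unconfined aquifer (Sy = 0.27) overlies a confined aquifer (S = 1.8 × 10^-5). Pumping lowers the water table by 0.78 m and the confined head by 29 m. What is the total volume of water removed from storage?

ΔV ≈ 8.66 × 10^6 m³

A = 41 km² = 4.1 × 10^7 m²
Unconfined: ΔV_u = Sy × A × Δh_u = 0.27 × 4.1 × 10^7 × 0.78 = 8.635 × 10^6 m³
Confined: ΔV_c = S × A × Δh_c = 1.8 × 10^-5 × 4.1 × 10^7 × 29 = 21400 m³
Total ΔV = 8.635 × 10^6 + 21400 = 8.656 × 10^6 m³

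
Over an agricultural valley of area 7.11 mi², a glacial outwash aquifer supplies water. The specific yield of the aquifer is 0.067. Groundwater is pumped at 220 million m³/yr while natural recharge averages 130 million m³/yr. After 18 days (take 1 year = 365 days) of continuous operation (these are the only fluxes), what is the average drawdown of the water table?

Δh ≈ 3.6 m

A = 7.11 mi² = 1.841 × 10^7 m²
Net abstraction = 220 − 130 = 90 million m³/yr
Q_net = 90 million m³/yr = 2.466 × 10^5 m³/d
ΔV = Q × t = 2.466 × 10^5 m³/d × 18 d = 4.438 × 10^6 m³
Δh = ΔV / (Sy × A) = 4.438 × 10^6 / (0.067 × 1.841 × 10^7) = 3.597 m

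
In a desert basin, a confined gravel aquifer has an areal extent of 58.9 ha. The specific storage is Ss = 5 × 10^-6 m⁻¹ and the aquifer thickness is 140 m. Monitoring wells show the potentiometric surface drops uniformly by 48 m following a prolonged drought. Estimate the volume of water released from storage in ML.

S = Ss × b = 5 × 10^-6 m⁻¹ × 140 m = 7 × 10^-4
A = 58.9 ha = 5.89 × 10^5 m²
ΔV = S × A × Δh = 7 × 10^-4 × 5.89 × 10^5 m² × 48 m = 19790 m³
ΔV = 19790 m³ = 19.79 ML

ΔV ≈ 19.8 ML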